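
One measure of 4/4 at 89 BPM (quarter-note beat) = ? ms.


Let's work it out.
Quarter-note beat duration = 60000 / 89 ms
Beats per measure (4/4) = 4
One measure = 4 × 60000 / 89 = 240000 / 89 ms
= 2696.6 ms


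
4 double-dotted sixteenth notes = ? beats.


Base sixteenth note = 1/4 beats
Dot 1 adds half the previous value: +1/8
Dot 2 adds half the previous value: +1/16
One double-dotted sixteenth = 1/4 + 1/8 + 1/16 = 7/16
4 of them = 4 × 7/16 = 7/4
= 7/4 beats


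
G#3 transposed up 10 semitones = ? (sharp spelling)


Let's work it out.
G#3: chromatic position 8 in octave 3 → absolute = 3×12 + 8 = 44
Transpose up 10: 44 + 10 = 54
54 = 4×12 + 6 → F# in octave 4
Result = F#4


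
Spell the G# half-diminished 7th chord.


Step by step:
Half-diminished 7th chord = root + minor 3rd + diminished 5th + minor 7th
Seventh chords stack in thirds, so the letter names are G-B-D-F
Root: G#
Minor 3rd above G#: B
Diminished 5th above G#: D
Minor 7th above G#: F#
Chord = G# B D F#


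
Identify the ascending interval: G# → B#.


Working:
Letter names: G → B spans 3 letter names → a 3rd
Semitones: G# → B# = 4 half-steps
A 3rd of 4 semitones is a major 3rd
= major 3rd


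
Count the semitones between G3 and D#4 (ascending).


Reasoning:
Absolute semitone position = octave×12 + chromatic position
G3: 3×12 + 7 = 43
D#4: 4×12 + 3 = 51
Difference = 51 - 43 = 8
= 8 semitones


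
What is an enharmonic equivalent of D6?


Solution.
Enharmonic notes sound the same pitch but are spelled with different letter names
D and C## name the same pitch class
= C##6


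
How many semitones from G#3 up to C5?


Let's work it out.
Absolute semitone position = octave×12 + chromatic position
G#3: 3×12 + 8 = 44
C5: 5×12 + 0 = 60
Difference = 60 - 44 = 16
= 16 semitones


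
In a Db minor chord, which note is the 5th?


Working:
Minor triad = root + minor 3rd (3 semitones) + perfect 5th (7 semitones)
A triad on Db stacks thirds, so the chord tones use letter names D-F-A
Root: Db
Minor 3rd above Db: Fb
Perfect 5th above Db: Ab
The 5th = Ab


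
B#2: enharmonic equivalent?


Let's work it out.
Enharmonic notes sound the same pitch but are spelled with different letter names
B# and C name the same pitch class
Octave numbers change at C, so B#2 = C3
= C3


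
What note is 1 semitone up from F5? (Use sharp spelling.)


Step by step:
F5: chromatic position 5 in octave 5 → absolute = 5×12 + 5 = 65
Transpose up 1: 65 + 1 = 66
66 = 5×12 + 6 → F# in octave 5
Result = F#5


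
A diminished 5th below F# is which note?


Let's work it out.
A 5th spans 5 letter names, so from F we land on B
A diminished 5th = 6 semitones below F#
Spell B at that pitch: B#
= B#


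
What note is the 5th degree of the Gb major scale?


Working:
Major scale pattern: W-W-H-W-W-W-H (2-2-1-2-2-2-1 semitones)
Starting from Gb:
  Gb + 2 semitones → Ab
  Ab + 2 semitones → Bb
  Bb + 1 semitone → Cb
  Cb + 2 semitones → Db
  Db + 2 semitones → Eb
  Eb + 2 semitones → F
  F + 1 semitone → Gb
Scale: Gb Ab Bb Cb Db Eb F
Degree 5 = Db


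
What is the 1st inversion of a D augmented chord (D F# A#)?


Root position: D F# A#
1st inversion: move root up an octave
Bass note: F#
Notes (bottom to top) = F# A# D


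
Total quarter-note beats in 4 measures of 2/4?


Time signature 2/4: the bottom number 4 means the quarter note gets one count
The top number 2 means 2 quarter-note beats per measure
Total = 2 × 4 measures
= 8 quarter-note beats


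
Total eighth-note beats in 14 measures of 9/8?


Working:
Time signature 9/8: the bottom number 8 means the eighth note gets one count
The top number 9 means 9 eighth-note beats per measure
Total = 9 × 14 measures
= 126 eighth-note beats


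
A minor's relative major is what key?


Reasoning:
The relative major shares the key signature and is a minor 3rd above the minor tonic
A minor 3rd above A is C
→ relative major of A minor is C major
= C major


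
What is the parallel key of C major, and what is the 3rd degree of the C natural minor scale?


Parallel keys share the same tonic but differ in mode
C major → parallel is C minor
C natural minor scale: C D Eb F G Ab Bb
= C minor; 3rd degree = Eb


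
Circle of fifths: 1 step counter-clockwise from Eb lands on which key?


Solution.
Each counter-clockwise step moves down a perfect 5th (= up a perfect 4th)
From Eb: Eb → Ab
= Ab


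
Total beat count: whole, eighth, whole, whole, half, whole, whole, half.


Step by step:
Beat values:
  whole = 4 beats
  eighth = 0.5 beats
  whole = 4 beats
  whole = 4 beats
  half = 2 beats
  whole = 4 beats
  whole = 4 beats
  half = 2 beats
Sum = 4 + 0.5 + 4 + 4 + 2 + 4 + 4 + 2
= 24.5 beats


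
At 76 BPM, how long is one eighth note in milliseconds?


Step by step:
One quarter-note beat = 60000 / BPM = 60000 / 76 ms
Eighth note = 1/2 × quarter note
Duration = 1/2 × 60000 / 76 = 30000 / 76
= 394.7 ms


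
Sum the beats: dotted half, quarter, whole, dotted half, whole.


Reasoning:
Beat values:
  dotted half = 3 beats
  quarter = 1 beat
  whole = 4 beats
  dotted half = 3 beats
  whole = 4 beats
Sum = 3 + 1 + 4 + 3 + 4
= 15 beats


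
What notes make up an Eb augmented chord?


Reasoning:
Augmented triad = root + major 3rd (4 semitones) + augmented 5th (8 semitones)
A triad on Eb stacks thirds, so the chord tones use letter names E-G-B
Root: Eb
Major 3rd above Eb: G
Augmented 5th above Eb: B
Chord = Eb G B


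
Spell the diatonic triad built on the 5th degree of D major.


Let's work it out.
D major scale: D E F# G A B C#
Diatonic triad on degree 5 stacks scale notes 5, 7, 2: A C# E
A→C# = 4 semitones; A→E = 7 semitones → major triad
= A C# E (major)


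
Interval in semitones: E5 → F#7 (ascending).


Step by step:
Absolute semitone position = octave×12 + chromatic position
E5: 5×12 + 4 = 64
F#7: 7×12 + 6 = 90
Difference = 90 - 64 = 26
= 26 semitones


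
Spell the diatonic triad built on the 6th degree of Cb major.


Working:
Cb major scale: Cb Db Eb Fb Gb Ab Bb
Diatonic triad on degree 6 stacks scale notes 6, 1, 3: Ab Cb Eb
Ab→Cb = 3 semitones; Ab→Eb = 7 semitones → minor triad
= Ab Cb Eb (minor)


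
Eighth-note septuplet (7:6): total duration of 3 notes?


Septuplet: 7 notes occupy the space of 6 eighth notes
Space = 6 × 1/2 = 3 beats
Each septuplet note = 3 / 7 = 3/7 beats
3 notes = 3 × 3/7 = 9/7
= 9/7 beats


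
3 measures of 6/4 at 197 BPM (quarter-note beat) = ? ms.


Reasoning:
Quarter-note beat duration = 60000 / 197 ms
Beats per measure (6/4) = 6
One measure = 6 × 60000 / 197 = 360000 / 197 ms
3 measures = 3 × 360000 / 197 = 1080000 / 197
= 5482.2 ms


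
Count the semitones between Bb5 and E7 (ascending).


Absolute semitone position = octave×12 + chromatic position
Bb5: 5×12 + 10 = 70
E7: 7×12 + 4 = 88
Difference = 88 - 70 = 18
= 18 semitones


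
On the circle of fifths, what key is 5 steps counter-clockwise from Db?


Each counter-clockwise step moves down a perfect 5th (= up a perfect 4th)
From Db: Db → F#/Gb → B → E → A → D
= D


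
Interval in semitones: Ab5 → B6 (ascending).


Absolute semitone position = octave×12 + chromatic position
Ab5: 5×12 + 8 = 68
B6: 6×12 + 11 = 83
Difference = 83 - 68 = 15
= 15 semitones


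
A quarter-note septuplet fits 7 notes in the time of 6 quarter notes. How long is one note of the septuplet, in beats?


Let's work it out.
Septuplet: 7 notes occupy the space of 6 quarter notes
Space = 6 × 1 = 6 beats
Each septuplet note = 6 / 7 = 6/7 beats
= 6/7 beats


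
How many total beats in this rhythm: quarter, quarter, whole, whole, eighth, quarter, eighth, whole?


Step by step:
Beat values:
  quarter = 1 beat
  quarter = 1 beat
  whole = 4 beats
  whole = 4 beats
  eighth = 0.5 beats
  quarter = 1 beat
  eighth = 0.5 beats
  whole = 4 beats
Sum = 1 + 1 + 4 + 4 + 0.5 + 1 + 0.5 + 4
= 16 beats


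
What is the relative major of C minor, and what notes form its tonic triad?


Solution.
The relative major shares the key signature and is a minor 3rd above the minor tonic
A minor 3rd above C is Eb
→ relative major of C minor is Eb major
Tonic triad of Eb major = root + major 3rd + perfect 5th = Eb G Bb
= Eb major; triad = Eb G Bb


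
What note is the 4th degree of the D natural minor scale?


Solution.
Natural minor scale pattern: W-H-W-W-H-W-W (2-1-2-2-1-2-2 semitones)
Starting from D:
  D + 2 semitones → E
  E + 1 semitone → F
  F + 2 semitones → G
  G + 2 semitones → A
  A + 1 semitone → Bb
  Bb + 2 semitones → C
  C + 2 semitones → D
Scale: D E F G A Bb C
Degree 4 = G


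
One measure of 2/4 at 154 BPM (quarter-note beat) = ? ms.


Quarter-note beat duration = 60000 / 154 ms
Beats per measure (2/4) = 2
One measure = 2 × 60000 / 154 = 120000 / 154 ms
= 779.2 ms


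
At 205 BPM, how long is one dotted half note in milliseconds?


Step by step:
One quarter-note beat = 60000 / BPM = 60000 / 205 ms
Dotted half note = 3 × quarter note
Duration = 3 × 60000 / 205 = 180000 / 205
= 878.0 ms


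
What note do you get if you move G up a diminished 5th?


Step by step:
diminished 5th: 5 letter names, 6 semitones
Letter: G + 4 → D
Pitch: G + 6 semitones, spelled as a D → Db
= Db


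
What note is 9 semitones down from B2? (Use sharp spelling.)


B2: chromatic position 11 in octave 2 → absolute = 2×12 + 11 = 35
Transpose down 9: 35 - 9 = 26
26 = 2×12 + 2 → D in octave 2
Result = D2


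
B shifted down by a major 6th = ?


Working:
major 6th: 6 letter names, 9 semitones
Letter: B - 5 → D
Pitch: B - 9 semitones, spelled as a D → D
= D


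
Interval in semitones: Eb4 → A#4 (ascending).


Absolute semitone position = octave×12 + chromatic position
Eb4: 4×12 + 3 = 51
A#4: 4×12 + 10 = 58
Difference = 58 - 51 = 7
= 7 semitones


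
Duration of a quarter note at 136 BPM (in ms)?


Reasoning:
One quarter-note beat = 60000 / BPM = 60000 / 136 ms
Duration = 60000 / 136
= 441.2 ms


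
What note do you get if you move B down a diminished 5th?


Solution.
diminished 5th: 5 letter names, 6 semitones
Letter: B - 4 → E
Pitch: B - 6 semitones, spelled as an E → E#
= E#


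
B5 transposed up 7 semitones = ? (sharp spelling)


Step by step:
B5: chromatic position 11 in octave 5 → absolute = 5×12 + 11 = 71
Transpose up 7: 71 + 7 = 78
78 = 6×12 + 6 → F# in octave 6
Result = F#6


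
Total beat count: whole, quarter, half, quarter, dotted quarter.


Solution.
Beat values:
  whole = 4 beats
  quarter = 1 beat
  half = 2 beats
  quarter = 1 beat
  dotted quarter = 1.5 beats
Sum = 4 + 1 + 2 + 1 + 1.5
= 9.5 beats


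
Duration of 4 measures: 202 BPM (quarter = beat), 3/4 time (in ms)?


Step by step:
Quarter-note beat duration = 60000 / 202 ms
Beats per measure (3/4) = 3
One measure = 3 × 60000 / 202 = 180000 / 202 ms
4 measures = 4 × 180000 / 202 = 720000 / 202
= 3564.4 ms


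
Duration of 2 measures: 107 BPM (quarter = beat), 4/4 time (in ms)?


Let's work it out.
Quarter-note beat duration = 60000 / 107 ms
Beats per measure (4/4) = 4
One measure = 4 × 60000 / 107 = 240000 / 107 ms
2 measures = 2 × 240000 / 107 = 480000 / 107
= 4486.0 ms


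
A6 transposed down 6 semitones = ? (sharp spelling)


A6: chromatic position 9 in octave 6 → absolute = 6×12 + 9 = 81
Transpose down 6: 81 - 6 = 75
75 = 6×12 + 3 → D# in octave 6
Result = D#6


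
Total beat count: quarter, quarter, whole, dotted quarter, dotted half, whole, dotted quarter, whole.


Working:
Beat values:
  quarter = 1 beat
  quarter = 1 beat
  whole = 4 beats
  dotted quarter = 1.5 beats
  dotted half = 3 beats
  whole = 4 beats
  dotted quarter = 1.5 beats
  whole = 4 beats
Sum = 1 + 1 + 4 + 1.5 + 3 + 4 + 1.5 + 4
= 20 beats


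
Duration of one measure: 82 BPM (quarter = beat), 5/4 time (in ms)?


Reasoning:
Quarter-note beat duration = 60000 / 82 ms
Beats per measure (5/4) = 5
One measure = 5 × 60000 / 82 = 300000 / 82 ms
= 3658.5 ms


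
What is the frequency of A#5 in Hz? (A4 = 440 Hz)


Working:
f = 440 × 2^(n/12) where n = semitones from A4
A#5: 13 semitones from A4
f = 440 × 2^(13/12)
f = 932.33 Hz


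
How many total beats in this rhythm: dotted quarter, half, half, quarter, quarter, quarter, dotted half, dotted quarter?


Beat values:
  dotted quarter = 1.5 beats
  half = 2 beats
  half = 2 beats
  quarter = 1 beat
  quarter = 1 beat
  quarter = 1 beat
  dotted half = 3 beats
  dotted quarter = 1.5 beats
Sum = 1.5 + 2 + 2 + 1 + 1 + 1 + 3 + 1.5
= 13 beats


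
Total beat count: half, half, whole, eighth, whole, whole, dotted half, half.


Working:
Beat values:
  half = 2 beats
  half = 2 beats
  whole = 4 beats
  eighth = 0.5 beats
  whole = 4 beats
  whole = 4 beats
  dotted half = 3 beats
  half = 2 beats
Sum = 2 + 2 + 4 + 0.5 + 4 + 4 + 3 + 2
= 21.5 beats


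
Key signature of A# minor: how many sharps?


Reasoning:
Sharp minor keys follow the circle of fifths: A(0), E(1), B(2), F#(3), C#(4), G#(5), D#(6), A#(7)
A# minor has 7 sharps
Order of sharps: F# C# G# D# A# E# B# → first 7: F#, C#, G#, D#, A#, E#, B#
= 7 sharps


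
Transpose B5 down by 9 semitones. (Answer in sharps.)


Solution.
B5: chromatic position 11 in octave 5 → absolute = 5×12 + 11 = 71
Transpose down 9: 71 - 9 = 62
62 = 5×12 + 2 → D in octave 5
Result = D5


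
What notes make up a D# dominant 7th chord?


Let's work it out.
Dominant 7th chord = root + major 3rd + perfect 5th + minor 7th
Seventh chords stack in thirds, so the letter names are D-F-A-C
Root: D#
Major 3rd above D#: F##
Perfect 5th above D#: A#
Minor 7th above D#: C#
Chord = D# F## A# C#


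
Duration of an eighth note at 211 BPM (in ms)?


Step by step:
One quarter-note beat = 60000 / BPM = 60000 / 211 ms
Eighth note = 1/2 × quarter note
Duration = 1/2 × 60000 / 211 = 30000 / 211
= 142.2 ms


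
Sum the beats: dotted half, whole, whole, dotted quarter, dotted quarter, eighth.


Working:
Beat values:
  dotted half = 3 beats
  whole = 4 beats
  whole = 4 beats
  dotted quarter = 1.5 beats
  dotted quarter = 1.5 beats
  eighth = 0.5 beats
Sum = 3 + 4 + 4 + 1.5 + 1.5 + 0.5
= 14.5 beats


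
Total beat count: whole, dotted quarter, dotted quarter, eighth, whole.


Beat values:
  whole = 4 beats
  dotted quarter = 1.5 beats
  dotted quarter = 1.5 beats
  eighth = 0.5 beats
  whole = 4 beats
Sum = 4 + 1.5 + 1.5 + 0.5 + 4
= 11.5 beats


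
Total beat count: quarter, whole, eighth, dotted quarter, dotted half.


Beat values:
  quarter = 1 beat
  whole = 4 beats
  eighth = 0.5 beats
  dotted quarter = 1.5 beats
  dotted half = 3 beats
Sum = 1 + 4 + 0.5 + 1.5 + 3
= 10 beats


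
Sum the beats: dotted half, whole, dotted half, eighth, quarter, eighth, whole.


Reasoning:
Beat values:
  dotted half = 3 beats
  whole = 4 beats
  dotted half = 3 beats
  eighth = 0.5 beats
  quarter = 1 beat
  eighth = 0.5 beats
  whole = 4 beats
Sum = 3 + 4 + 3 + 0.5 + 1 + 0.5 + 4
= 16 beats


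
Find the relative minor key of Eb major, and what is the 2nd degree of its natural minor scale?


Solution.
The relative minor shares the major's key signature and starts on its 6th degree
6th degree = a major 6th above the tonic; a major 6th above Eb is C
→ relative minor of Eb major is C minor
C natural minor scale: C D Eb F G Ab Bb
= C minor; 2nd degree = D


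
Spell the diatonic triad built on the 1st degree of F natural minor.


Reasoning:
F natural minor scale: F G Ab Bb C Db Eb
Diatonic triad on degree 1 stacks scale notes 1, 3, 5: F Ab C
F→Ab = 3 semitones; F→C = 7 semitones → minor triad
= F Ab C (minor)


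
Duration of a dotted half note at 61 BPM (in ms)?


Working:
One quarter-note beat = 60000 / BPM = 60000 / 61 ms
Dotted half note = 3 × quarter note
Duration = 3 × 60000 / 61 = 180000 / 61
= 2950.8 ms


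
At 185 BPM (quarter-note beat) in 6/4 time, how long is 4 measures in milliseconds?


Reasoning:
Quarter-note beat duration = 60000 / 185 ms
Beats per measure (6/4) = 6
One measure = 6 × 60000 / 185 = 360000 / 185 ms
4 measures = 4 × 360000 / 185 = 1440000 / 185
= 7783.8 ms


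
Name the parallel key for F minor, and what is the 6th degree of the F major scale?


Reasoning:
Parallel keys share the same tonic but differ in mode
F minor → parallel is F major
F major scale: F G A Bb C D E
= F major; 6th degree = D


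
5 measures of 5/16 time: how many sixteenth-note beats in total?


Time signature 5/16: the bottom number 16 means the sixteenth note gets one count
The top number 5 means 5 sixteenth-note beats per measure
Total = 5 × 5 measures
= 25 sixteenth-note beats


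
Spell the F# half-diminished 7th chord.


Let's work it out.
Half-diminished 7th chord = root + minor 3rd + diminished 5th + minor 7th
Seventh chords stack in thirds, so the letter names are F-A-C-E
Root: F#
Minor 3rd above F#: A
Diminished 5th above F#: C
Minor 7th above F#: E
Chord = F# A C E


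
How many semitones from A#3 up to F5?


Solution.
Absolute semitone position = octave×12 + chromatic position
A#3: 3×12 + 10 = 46
F5: 5×12 + 5 = 65
Difference = 65 - 46 = 19
= 19 semitones


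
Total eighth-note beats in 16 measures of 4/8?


Reasoning:
Time signature 4/8: the bottom number 8 means the eighth note gets one count
The top number 4 means 4 eighth-note beats per measure
Total = 4 × 16 measures
= 64 eighth-note beats


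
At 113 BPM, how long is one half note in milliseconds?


Step by step:
One quarter-note beat = 60000 / BPM = 60000 / 113 ms
Half note = 2 × quarter note
Duration = 2 × 60000 / 113 = 120000 / 113
= 1061.9 ms


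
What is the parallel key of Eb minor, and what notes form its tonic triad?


Let's work it out.
Parallel keys share the same tonic but differ in mode
Eb minor → parallel is Eb major
Tonic triad of Eb major = Eb G Bb
= Eb major; triad = Eb G Bb


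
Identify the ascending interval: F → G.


Step by step:
Letter names: F → G spans 2 letter names → a 2nd
Semitones: F → G = 2 half-steps
A 2nd of 2 semitones is a major 2nd
= major 2nd


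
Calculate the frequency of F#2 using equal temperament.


Step by step:
f = 440 × 2^(n/12) where n = semitones from A4
F#2: -27 semitones from A4
f = 440 × 2^(-27/12)
f = 92.50 Hz


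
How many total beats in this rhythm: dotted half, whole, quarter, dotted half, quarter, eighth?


Step by step:
Beat values:
  dotted half = 3 beats
  whole = 4 beats
  quarter = 1 beat
  dotted half = 3 beats
  quarter = 1 beat
  eighth = 0.5 beats
Sum = 3 + 4 + 1 + 3 + 1 + 0.5
= 12.5 beats


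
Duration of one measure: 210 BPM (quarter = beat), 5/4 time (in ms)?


Solution.
Quarter-note beat duration = 60000 / 210 ms
Beats per measure (5/4) = 5
One measure = 5 × 60000 / 210 = 300000 / 210 ms
= 1428.6 ms


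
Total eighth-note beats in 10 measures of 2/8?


Solution.
Time signature 2/8: the bottom number 8 means the eighth note gets one count
The top number 2 means 2 eighth-note beats per measure
Total = 2 × 10 measures
= 20 eighth-note beats


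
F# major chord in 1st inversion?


Root position: F# A# C#
1st inversion: move root up an octave
Bass note: A#
Notes (bottom to top) = A# C# F#


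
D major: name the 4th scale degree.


Major scale pattern: W-W-H-W-W-W-H (2-2-1-2-2-2-1 semitones)
Starting from D:
  D + 2 semitones → E
  E + 2 semitones → F#
  F# + 1 semitone → G
  G + 2 semitones → A
  A + 2 semitones → B
  B + 2 semitones → C#
  C# + 1 semitone → D
Scale: D E F# G A B C#
Degree 4 = G


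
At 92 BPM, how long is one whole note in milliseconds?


Reasoning:
One quarter-note beat = 60000 / BPM = 60000 / 92 ms
Whole note = 4 × quarter note
Duration = 4 × 60000 / 92 = 240000 / 92
= 2608.7 ms


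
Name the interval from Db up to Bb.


Reasoning:
Letter names: D → B spans 6 letter names → a 6th
Semitones: Db → Bb = 9 half-steps
A 6th of 9 semitones is a major 6th
= major 6th


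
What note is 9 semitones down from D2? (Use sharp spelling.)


D2: chromatic position 2 in octave 2 → absolute = 2×12 + 2 = 26
Transpose down 9: 26 - 9 = 17
17 = 1×12 + 5 → F in octave 1
Result = F1


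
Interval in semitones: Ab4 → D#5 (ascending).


Working:
Absolute semitone position = octave×12 + chromatic position
Ab4: 4×12 + 8 = 56
D#5: 5×12 + 3 = 63
Difference = 63 - 56 = 7
= 7 semitones


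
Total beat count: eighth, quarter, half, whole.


Solution.
Beat values:
  eighth = 0.5 beats
  quarter = 1 beat
  half = 2 beats
  whole = 4 beats
Sum = 0.5 + 1 + 2 + 4
= 7.5 beats


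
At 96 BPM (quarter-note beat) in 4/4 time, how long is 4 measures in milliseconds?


Step by step:
Quarter-note beat duration = 60000 / 96 ms
Beats per measure (4/4) = 4
One measure = 4 × 60000 / 96 = 240000 / 96 ms
4 measures = 4 × 240000 / 96 = 960000 / 96
= 10000.0 ms


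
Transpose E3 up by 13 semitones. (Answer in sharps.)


Step by step:
E3: chromatic position 4 in octave 3 → absolute = 3×12 + 4 = 40
Transpose up 13: 40 + 13 = 53
53 = 4×12 + 5 → F in octave 4
Result = F4


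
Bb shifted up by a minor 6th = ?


Step by step:
minor 6th: 6 letter names, 8 semitones
Letter: B + 5 → G
Pitch: Bb + 8 semitones, spelled as a G → Gb
= Gb


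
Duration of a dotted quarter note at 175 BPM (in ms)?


Step by step:
One quarter-note beat = 60000 / BPM = 60000 / 175 ms
Dotted quarter note = 3/2 × quarter note
Duration = 3/2 × 60000 / 175 = 90000 / 175
= 514.3 ms


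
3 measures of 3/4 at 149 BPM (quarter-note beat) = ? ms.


Reasoning:
Quarter-note beat duration = 60000 / 149 ms
Beats per measure (3/4) = 3
One measure = 3 × 60000 / 149 = 180000 / 149 ms
3 measures = 3 × 180000 / 149 = 540000 / 149
= 3624.2 ms


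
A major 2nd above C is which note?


Step by step:
A 2nd spans 2 letter names, so from C we land on D
A major 2nd = 2 semitones above C
Spell D at that pitch: D
= D


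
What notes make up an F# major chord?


Working:
Major triad = root + major 3rd (4 semitones) + perfect 5th (7 semitones)
A triad on F# stacks thirds, so the chord tones use letter names F-A-C
Root: F#
Major 3rd above F#: A#
Perfect 5th above F#: C#
Chord = F# A# C#


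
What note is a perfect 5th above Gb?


A 5th spans 5 letter names, so from G we land on D
A perfect 5th = 7 semitones above Gb
Spell D at that pitch: Db
= Db


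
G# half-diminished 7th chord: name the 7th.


Reasoning:
Half-diminished 7th chord = root + minor 3rd + diminished 5th + minor 7th
Seventh chords stack in thirds, so the letter names are G-B-D-F
Root: G#
Minor 3rd above G#: B
Diminished 5th above G#: D
Minor 7th above G#: F#
The 7th = F#


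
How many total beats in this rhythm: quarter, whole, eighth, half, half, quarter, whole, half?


Beat values:
  quarter = 1 beat
  whole = 4 beats
  eighth = 0.5 beats
  half = 2 beats
  half = 2 beats
  quarter = 1 beat
  whole = 4 beats
  half = 2 beats
Sum = 1 + 4 + 0.5 + 2 + 2 + 1 + 4 + 2
= 16.5 beats


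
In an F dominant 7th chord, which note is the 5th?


Reasoning:
Dominant 7th chord = root + major 3rd + perfect 5th + minor 7th
Seventh chords stack in thirds, so the letter names are F-A-C-E
Root: F
Major 3rd above F: A
Perfect 5th above F: C
Minor 7th above F: Eb
The 5th = C


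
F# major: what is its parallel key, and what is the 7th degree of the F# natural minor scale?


Solution.
Parallel keys share the same tonic but differ in mode
F# major → parallel is F# minor
F# natural minor scale: F# G# A B C# D E
= F# minor; 7th degree = E


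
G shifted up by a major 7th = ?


Working:
major 7th: 7 letter names, 11 semitones
Letter: G + 6 → F
Pitch: G + 11 semitones, spelled as an F → F#
= F#


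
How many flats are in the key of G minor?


Let's work it out.
Flat minor keys: A(0), D(1), G(2), C(3), F(4), Bb(5), Eb(6), Ab(7)
G minor has 2 flats
Order of flats: Bb Eb Ab Db Gb Cb Fb → first 2: Bb, Eb
= 2 flats


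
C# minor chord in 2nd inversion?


Let's work it out.
Root position: C# E G#
2nd inversion: move root and 3rd up an octave
Bass note: G#
Notes (bottom to top) = G# C# E


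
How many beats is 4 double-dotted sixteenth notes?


Reasoning:
Base sixteenth note = 1/4 beats
Dot 1 adds half the previous value: +1/8
Dot 2 adds half the previous value: +1/16
One double-dotted sixteenth = 1/4 + 1/8 + 1/16 = 7/16
4 of them = 4 × 7/16 = 7/4
= 7/4 beats


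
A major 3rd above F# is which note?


Step by step:
A 3rd spans 3 letter names, so from F we land on A
A major 3rd = 4 semitones above F#
Spell A at that pitch: A#
= A#


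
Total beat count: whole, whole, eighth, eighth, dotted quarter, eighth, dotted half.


Let's work it out.
Beat values:
  whole = 4 beats
  whole = 4 beats
  eighth = 0.5 beats
  eighth = 0.5 beats
  dotted quarter = 1.5 beats
  eighth = 0.5 beats
  dotted half = 3 beats
Sum = 4 + 4 + 0.5 + 0.5 + 1.5 + 0.5 + 3
= 14 beats


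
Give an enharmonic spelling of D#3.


Reasoning:
Enharmonic notes sound the same pitch but are spelled with different letter names
D# and Eb name the same pitch class
= Eb3


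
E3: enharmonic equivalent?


Let's work it out.
Enharmonic notes sound the same pitch but are spelled with different letter names
E and Fb name the same pitch class
= Fb3


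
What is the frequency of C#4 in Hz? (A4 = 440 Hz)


Reasoning:
f = 440 × 2^(n/12) where n = semitones from A4
C#4: -8 semitones from A4
f = 440 × 2^(-8/12)
f = 277.18 Hz


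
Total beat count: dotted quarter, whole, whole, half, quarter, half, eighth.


Beat values:
  dotted quarter = 1.5 beats
  whole = 4 beats
  whole = 4 beats
  half = 2 beats
  quarter = 1 beat
  half = 2 beats
  eighth = 0.5 beats
Sum = 1.5 + 4 + 4 + 2 + 1 + 2 + 0.5
= 15 beats


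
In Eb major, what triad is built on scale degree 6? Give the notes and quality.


Solution.
Eb major scale: Eb F G Ab Bb C D
Diatonic triad on degree 6 stacks scale notes 6, 1, 3: C Eb G
C→Eb = 3 semitones; C→G = 7 semitones → minor triad
= C Eb G (minor)


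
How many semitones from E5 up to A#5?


Absolute semitone position = octave×12 + chromatic position
E5: 5×12 + 4 = 64
A#5: 5×12 + 10 = 70
Difference = 70 - 64 = 6
= 6 semitones


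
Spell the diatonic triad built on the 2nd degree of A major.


Working:
A major scale: A B C# D E F# G#
Diatonic triad on degree 2 stacks scale notes 2, 4, 6: B D F#
B→D = 3 semitones; B→F# = 7 semitones → minor triad
= B D F# (minor)


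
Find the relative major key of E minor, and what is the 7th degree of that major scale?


Working:
The relative major shares the key signature and is a minor 3rd above the minor tonic
A minor 3rd above E is G
→ relative major of E minor is G major
G major scale: G A B C D E F#
= G major; 7th degree = F#


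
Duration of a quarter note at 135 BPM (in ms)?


One quarter-note beat = 60000 / BPM = 60000 / 135 ms
Duration = 60000 / 135
= 444.4 ms


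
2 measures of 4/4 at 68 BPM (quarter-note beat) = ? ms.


Solution.
Quarter-note beat duration = 60000 / 68 ms
Beats per measure (4/4) = 4
One measure = 4 × 60000 / 68 = 240000 / 68 ms
2 measures = 2 × 240000 / 68 = 480000 / 68
= 7058.8 ms


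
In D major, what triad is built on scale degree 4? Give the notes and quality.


Solution.
D major scale: D E F# G A B C#
Diatonic triad on degree 4 stacks scale notes 4, 6, 1: G B D
G→B = 4 semitones; G→D = 7 semitones → major triad
= G B D (major)


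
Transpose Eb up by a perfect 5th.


Step by step:
perfect 5th: 5 letter names, 7 semitones
Letter: E + 4 → B
Pitch: Eb + 7 semitones, spelled as a B → Bb
= Bb


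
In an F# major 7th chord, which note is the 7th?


Working:
Major 7th chord = root + major 3rd + perfect 5th + major 7th
Seventh chords stack in thirds, so the letter names are F-A-C-E
Root: F#
Major 3rd above F#: A#
Perfect 5th above F#: C#
Major 7th above F#: E#
The 7th = E#


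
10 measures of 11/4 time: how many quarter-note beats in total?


Working:
Time signature 11/4: the bottom number 4 means the quarter note gets one count
The top number 11 means 11 quarter-note beats per measure
Total = 11 × 10 measures
= 110 quarter-note beats


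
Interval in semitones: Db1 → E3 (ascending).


Solution.
Absolute semitone position = octave×12 + chromatic position
Db1: 1×12 + 1 = 13
E3: 3×12 + 4 = 40
Difference = 40 - 13 = 27
= 27 semitones


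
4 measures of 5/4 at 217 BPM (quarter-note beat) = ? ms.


Solution.
Quarter-note beat duration = 60000 / 217 ms
Beats per measure (5/4) = 5
One measure = 5 × 60000 / 217 = 300000 / 217 ms
4 measures = 4 × 300000 / 217 = 1200000 / 217
= 5530.0 ms


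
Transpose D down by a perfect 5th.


perfect 5th: 5 letter names, 7 semitones
Letter: D - 4 → G
Pitch: D - 7 semitones, spelled as a G → G
= G


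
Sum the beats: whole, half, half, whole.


Solution.
Beat values:
  whole = 4 beats
  half = 2 beats
  half = 2 beats
  whole = 4 beats
Sum = 4 + 2 + 2 + 4
= 12 beats


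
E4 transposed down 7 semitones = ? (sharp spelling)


Solution.
E4: chromatic position 4 in octave 4 → absolute = 4×12 + 4 = 52
Transpose down 7: 52 - 7 = 45
45 = 3×12 + 9 → A in octave 3
Result = A3


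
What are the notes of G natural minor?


Step by step:
Natural minor scale pattern: W-H-W-W-H-W-W (2-1-2-2-1-2-2 semitones)
Starting from G:
  G + 2 semitones → A
  A + 1 semitone → Bb
  Bb + 2 semitones → C
  C + 2 semitones → D
  D + 1 semitone → Eb
  Eb + 2 semitones → F
  F + 2 semitones → G
Scale = G A Bb C D Eb F


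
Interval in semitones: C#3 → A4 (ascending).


Step by step:
Absolute semitone position = octave×12 + chromatic position
C#3: 3×12 + 1 = 37
A4: 4×12 + 9 = 57
Difference = 57 - 37 = 20
= 20 semitones


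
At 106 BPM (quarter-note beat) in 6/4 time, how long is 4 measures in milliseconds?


Solution.
Quarter-note beat duration = 60000 / 106 ms
Beats per measure (6/4) = 6
One measure = 6 × 60000 / 106 = 360000 / 106 ms
4 measures = 4 × 360000 / 106 = 1440000 / 106
= 13584.9 ms


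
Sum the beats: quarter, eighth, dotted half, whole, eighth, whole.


Solution.
Beat values:
  quarter = 1 beat
  eighth = 0.5 beats
  dotted half = 3 beats
  whole = 4 beats
  eighth = 0.5 beats
  whole = 4 beats
Sum = 1 + 0.5 + 3 + 4 + 0.5 + 4
= 13 beats


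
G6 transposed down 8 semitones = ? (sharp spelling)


Solution.
G6: chromatic position 7 in octave 6 → absolute = 6×12 + 7 = 79
Transpose down 8: 79 - 8 = 71
71 = 5×12 + 11 → B in octave 5
Result = B5


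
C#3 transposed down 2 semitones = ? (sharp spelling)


Step by step:
C#3: chromatic position 1 in octave 3 → absolute = 3×12 + 1 = 37
Transpose down 2: 37 - 2 = 35
35 = 2×12 + 11 → B in octave 2
Result = B2


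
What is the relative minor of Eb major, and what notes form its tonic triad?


Reasoning:
The relative minor shares the major's key signature and starts on its 6th degree
6th degree = a major 6th above the tonic; a major 6th above Eb is C
→ relative minor of Eb major is C minor
Tonic triad of C minor = root + minor 3rd + perfect 5th = C Eb G
= C minor; triad = C Eb G


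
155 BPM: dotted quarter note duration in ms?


Let's work it out.
One quarter-note beat = 60000 / BPM = 60000 / 155 ms
Dotted quarter note = 3/2 × quarter note
Duration = 3/2 × 60000 / 155 = 90000 / 155
= 580.6 ms


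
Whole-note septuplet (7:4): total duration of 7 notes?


Step by step:
Septuplet: 7 notes occupy the space of 4 whole notes
Space = 4 × 4 = 16 beats
Each septuplet note = 16 / 7 = 16/7 beats
7 notes = 7 × 16/7 = 16
= 16 beats


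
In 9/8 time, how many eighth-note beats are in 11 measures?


Step by step:
Time signature 9/8: the bottom number 8 means the eighth note gets one count
The top number 9 means 9 eighth-note beats per measure
Total = 9 × 11 measures
= 99 eighth-note beats


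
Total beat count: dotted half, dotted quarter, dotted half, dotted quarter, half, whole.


Step by step:
Beat values:
  dotted half = 3 beats
  dotted quarter = 1.5 beats
  dotted half = 3 beats
  dotted quarter = 1.5 beats
  half = 2 beats
  whole = 4 beats
Sum = 3 + 1.5 + 3 + 1.5 + 2 + 4
= 15 beats


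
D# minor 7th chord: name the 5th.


Minor 7th chord = root + minor 3rd + perfect 5th + minor 7th
Seventh chords stack in thirds, so the letter names are D-F-A-C
Root: D#
Minor 3rd above D#: F#
Perfect 5th above D#: A#
Minor 7th above D#: C#
The 5th = A#


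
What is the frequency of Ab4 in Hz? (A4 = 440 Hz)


Let's work it out.
f = 440 × 2^(n/12) where n = semitones from A4
Ab4: -1 semitones from A4
f = 440 × 2^(-1/12)
f = 415.30 Hz


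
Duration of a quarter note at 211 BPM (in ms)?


Step by step:
One quarter-note beat = 60000 / BPM = 60000 / 211 ms
Duration = 60000 / 211
= 284.4 ms


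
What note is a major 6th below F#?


A 6th spans 6 letter names, so from F we land on A
A major 6th = 9 semitones below F#
Spell A at that pitch: A
= A


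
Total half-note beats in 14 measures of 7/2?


Step by step:
Time signature 7/2: the bottom number 2 means the half note gets one count
The top number 7 means 7 half-note beats per measure
Total = 7 × 14 measures
= 98 half-note beats


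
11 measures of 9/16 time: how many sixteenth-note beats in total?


Reasoning:
Time signature 9/16: the bottom number 16 means the sixteenth note gets one count
The top number 9 means 9 sixteenth-note beats per measure
Total = 9 × 11 measures
= 99 sixteenth-note beats


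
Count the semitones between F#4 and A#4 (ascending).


Reasoning:
Absolute semitone position = octave×12 + chromatic position
F#4: 4×12 + 6 = 54
A#4: 4×12 + 10 = 58
Difference = 58 - 54 = 4
= 4 semitones


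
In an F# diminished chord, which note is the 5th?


Diminished triad = root + minor 3rd (3 semitones) + diminished 5th (6 semitones)
A triad on F# stacks thirds, so the chord tones use letter names F-A-C
Root: F#
Minor 3rd above F#: A
Diminished 5th above F#: C
The 5th = C


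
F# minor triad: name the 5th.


Working:
Minor triad = root + minor 3rd (3 semitones) + perfect 5th (7 semitones)
A triad on F# stacks thirds, so the chord tones use letter names F-A-C
Root: F#
Minor 3rd above F#: A
Perfect 5th above F#: C#
The 5th = C#


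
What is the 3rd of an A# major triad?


Reasoning:
Major triad = root + major 3rd (4 semitones) + perfect 5th (7 semitones)
A triad on A# stacks thirds, so the chord tones use letter names A-C-E
Root: A#
Major 3rd above A#: C##
Perfect 5th above A#: E#
The 3rd = C##


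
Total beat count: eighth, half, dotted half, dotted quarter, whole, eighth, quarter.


Beat values:
  eighth = 0.5 beats
  half = 2 beats
  dotted half = 3 beats
  dotted quarter = 1.5 beats
  whole = 4 beats
  eighth = 0.5 beats
  quarter = 1 beat
Sum = 0.5 + 2 + 3 + 1.5 + 4 + 0.5 + 1
= 12.5 beats


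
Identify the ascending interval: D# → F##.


Letter names: D → F spans 3 letter names → a 3rd
Semitones: D# → F## = 4 half-steps
A 3rd of 4 semitones is a major 3rd
= major 3rd


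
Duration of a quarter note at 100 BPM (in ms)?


Solution.
One quarter-note beat = 60000 / BPM = 60000 / 100 ms
Duration = 60000 / 100
= 600.0 ms


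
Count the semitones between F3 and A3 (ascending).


Working:
Absolute semitone position = octave×12 + chromatic position
F3: 3×12 + 5 = 41
A3: 3×12 + 9 = 45
Difference = 45 - 41 = 4
= 4 semitones


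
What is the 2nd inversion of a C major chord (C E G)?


Root position: C E G
2nd inversion: move root and 3rd up an octave
Bass note: G
Notes (bottom to top) = G C E


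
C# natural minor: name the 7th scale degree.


Let's work it out.
Natural minor scale pattern: W-H-W-W-H-W-W (2-1-2-2-1-2-2 semitones)
Starting from C#:
  C# + 2 semitones → D#
  D# + 1 semitone → E
  E + 2 semitones → F#
  F# + 2 semitones → G#
  G# + 1 semitone → A
  A + 2 semitones → B
  B + 2 semitones → C#
Scale: C# D# E F# G# A B
Degree 7 = B


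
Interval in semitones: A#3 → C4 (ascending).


Reasoning:
Absolute semitone position = octave×12 + chromatic position
A#3: 3×12 + 10 = 46
C4: 4×12 + 0 = 48
Difference = 48 - 46 = 2
= 2 semitones


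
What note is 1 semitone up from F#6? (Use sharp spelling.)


Solution.
F#6: chromatic position 6 in octave 6 → absolute = 6×12 + 6 = 78
Transpose up 1: 78 + 1 = 79
79 = 6×12 + 7 → G in octave 6
Result = G6


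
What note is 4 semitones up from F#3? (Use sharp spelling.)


F#3: chromatic position 6 in octave 3 → absolute = 3×12 + 6 = 42
Transpose up 4: 42 + 4 = 46
46 = 3×12 + 10 → A# in octave 3
Result = A#3


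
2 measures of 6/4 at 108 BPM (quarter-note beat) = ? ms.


Working:
Quarter-note beat duration = 60000 / 108 ms
Beats per measure (6/4) = 6
One measure = 6 × 60000 / 108 = 360000 / 108 ms
2 measures = 2 × 360000 / 108 = 720000 / 108
= 6666.7 ms


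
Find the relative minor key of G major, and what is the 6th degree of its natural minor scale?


Working:
The relative minor shares the major's key signature and starts on its 6th degree
6th degree = a major 6th above the tonic; a major 6th above G is E
→ relative minor of G major is E minor
E natural minor scale: E F# G A B C D
= E minor; 6th degree = C


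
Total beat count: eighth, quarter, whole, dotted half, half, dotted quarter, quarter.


Beat values:
  eighth = 0.5 beats
  quarter = 1 beat
  whole = 4 beats
  dotted half = 3 beats
  half = 2 beats
  dotted quarter = 1.5 beats
  quarter = 1 beat
Sum = 0.5 + 1 + 4 + 3 + 2 + 1.5 + 1
= 13 beats


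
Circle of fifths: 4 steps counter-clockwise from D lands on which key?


Each counter-clockwise step moves down a perfect 5th (= up a perfect 4th)
From D: D → G → C → F → Bb
= Bb


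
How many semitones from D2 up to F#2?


Working:
Absolute semitone position = octave×12 + chromatic position
D2: 2×12 + 2 = 26
F#2: 2×12 + 6 = 30
Difference = 30 - 26 = 4
= 4 semitones


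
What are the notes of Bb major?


Major scale pattern: W-W-H-W-W-W-H (2-2-1-2-2-2-1 semitones)
Starting from Bb:
  Bb + 2 semitones → C
  C + 2 semitones → D
  D + 1 semitone → Eb
  Eb + 2 semitones → F
  F + 2 semitones → G
  G + 2 semitones → A
  A + 1 semitone → Bb
Scale = Bb C D Eb F G A


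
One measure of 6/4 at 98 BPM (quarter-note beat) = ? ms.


Let's work it out.
Quarter-note beat duration = 60000 / 98 ms
Beats per measure (6/4) = 6
One measure = 6 × 60000 / 98 = 360000 / 98 ms
= 3673.5 ms


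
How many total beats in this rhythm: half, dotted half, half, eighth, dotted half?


Beat values:
  half = 2 beats
  dotted half = 3 beats
  half = 2 beats
  eighth = 0.5 beats
  dotted half = 3 beats
Sum = 2 + 3 + 2 + 0.5 + 3
= 10.5 beats


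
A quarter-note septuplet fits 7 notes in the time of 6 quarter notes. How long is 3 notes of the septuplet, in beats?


Step by step:
Septuplet: 7 notes occupy the space of 6 quarter notes
Space = 6 × 1 = 6 beats
Each septuplet note = 6 / 7 = 6/7 beats
3 notes = 3 × 6/7 = 18/7
= 18/7 beats


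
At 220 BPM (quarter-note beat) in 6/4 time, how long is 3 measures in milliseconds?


Quarter-note beat duration = 60000 / 220 ms
Beats per measure (6/4) = 6
One measure = 6 × 60000 / 220 = 360000 / 220 ms
3 measures = 3 × 360000 / 220 = 1080000 / 220
= 4909.1 ms


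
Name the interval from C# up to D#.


Let's work it out.
Letter names: C → D spans 2 letter names → a 2nd
Semitones: C# → D# = 2 half-steps
A 2nd of 2 semitones is a major 2nd
= major 2nd


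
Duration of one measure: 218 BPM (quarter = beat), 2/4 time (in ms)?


Quarter-note beat duration = 60000 / 218 ms
Beats per measure (2/4) = 2
One measure = 2 × 60000 / 218 = 120000 / 218 ms
= 550.5 ms
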